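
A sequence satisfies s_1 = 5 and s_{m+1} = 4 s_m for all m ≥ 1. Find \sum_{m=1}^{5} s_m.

1705

s_2 = 4*5 = 20
s_3 = 4*20 = 80
s_4 = 4*80 = 320
s_5 = 4*320 = 1280
Sum = 5 + 20 + 80 + 320 + 1280 = 1705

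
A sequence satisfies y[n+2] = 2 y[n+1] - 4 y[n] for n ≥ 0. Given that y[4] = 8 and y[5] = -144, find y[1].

-1

Rearranging, y[n-2] = (y[n] - 2 y[n-1]) / -4.
y[3] = (-144 - 2(8)) / -4 = -160/-4 = 40
y[2] = (8 - 2(40)) / -4 = -72/-4 = 18
y[1] = (40 - 2(18)) / -4 = 4/-4 = -1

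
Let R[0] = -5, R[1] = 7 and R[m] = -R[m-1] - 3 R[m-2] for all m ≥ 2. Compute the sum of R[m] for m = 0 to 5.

R[2] = -7 - 3*(-5) = 8
R[3] = -8 - 3*7 = -29
R[4] = -(-29) - 3*8 = 5
R[5] = -5 - 3*(-29) = 82
Sum = (-5) + 7 + 8 + (-29) + 5 + 82 = 68

68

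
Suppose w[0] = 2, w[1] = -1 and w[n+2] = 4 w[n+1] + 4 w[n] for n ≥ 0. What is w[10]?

799744

w[2] = 4·(-1) + 4·2 = 4
w[3] = 4·4 + 4·(-1) = 12
w[4] = 4·12 + 4·4 = 64
w[5] = 4·64 + 4·12 = 304
w[6] = 4·304 + 4·64 = 1472
w[7] = 4·1472 + 4·304 = 7104
w[8] = 4·7104 + 4·1472 = 34304
w[9] = 4·34304 + 4·7104 = 165632
w[10] = 4·165632 + 4·34304 = 799744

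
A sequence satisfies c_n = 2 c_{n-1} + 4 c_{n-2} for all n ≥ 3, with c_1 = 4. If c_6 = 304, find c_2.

-1

Let c_2 = y.
c_3 = 16 + 2y
c_4 = 32 + 8y
c_5 = 128 + 24y
c_6 = 384 + 80y
So 384 + 80y = 304, giving y = -1.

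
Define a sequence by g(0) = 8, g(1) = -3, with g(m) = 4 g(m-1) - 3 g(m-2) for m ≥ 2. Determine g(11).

g(2) = 4·(-3) - 3·8 = -36
g(3) = 4·(-36) - 3·(-3) = -135
g(4) = 4·(-135) - 3·(-36) = -432
g(5) = 4·(-432) - 3·(-135) = -1323
g(6) = 4·(-1323) - 3·(-432) = -3996
g(7) = 4·(-3996) - 3·(-1323) = -12015
g(8) = 4·(-12015) - 3·(-3996) = -36072
g(9) = 4·(-36072) - 3·(-12015) = -108243
g(10) = 4·(-108243) - 3·(-36072) = -324756
g(11) = 4·(-324756) - 3·(-108243) = -974295

-974295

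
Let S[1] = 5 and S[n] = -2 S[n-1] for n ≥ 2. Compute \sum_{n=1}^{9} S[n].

S[2] = -2*5 = -10
S[3] = -2*(-10) = 20
S[4] = -2*20 = -40
S[5] = -2*(-40) = 80
S[6] = -2*80 = -160
S[7] = -2*(-160) = 320
S[8] = -2*320 = -640
S[9] = -2*(-640) = 1280
Sum = 5 + (-10) + 20 + (-40) + 80 + (-160) + 320 + (-640) + 1280 = 855

855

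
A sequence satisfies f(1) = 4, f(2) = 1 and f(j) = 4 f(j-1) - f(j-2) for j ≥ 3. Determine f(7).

-56

f(3) = 4·1 - 4 = 0
f(4) = 4·0 - 1 = -1
f(5) = 4·(-1) - 0 = -4
f(6) = 4·(-4) - (-1) = -15
f(7) = 4·(-15) - (-4) = -56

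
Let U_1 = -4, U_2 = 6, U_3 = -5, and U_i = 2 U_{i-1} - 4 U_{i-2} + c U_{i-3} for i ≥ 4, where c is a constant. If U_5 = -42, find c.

U_4 = -34 - 4c
U_5 = -48 - 2c
So -48 - 2c = -42, giving c = -3.

-3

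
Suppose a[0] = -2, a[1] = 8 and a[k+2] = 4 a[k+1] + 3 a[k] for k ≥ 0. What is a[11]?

a[2] = 4·8 + 3·(-2) = 26
a[3] = 4·26 + 3·8 = 128
a[4] = 4·128 + 3·26 = 590
a[5] = 4·590 + 3·128 = 2744
a[6] = 4·2744 + 3·590 = 12746
a[7] = 4·12746 + 3·2744 = 59216
a[8] = 4·59216 + 3·12746 = 275102
a[9] = 4·275102 + 3·59216 = 1278056
a[10] = 4·1278056 + 3·275102 = 5937530
a[11] = 4·5937530 + 3·1278056 = 27584288

27584288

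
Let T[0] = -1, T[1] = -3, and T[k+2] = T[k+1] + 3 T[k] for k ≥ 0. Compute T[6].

T[2] = (-3) + 3(-1) = -6
T[3] = (-6) + 3(-3) = -15
T[4] = (-15) + 3(-6) = -33
T[5] = (-33) + 3(-15) = -78
T[6] = (-78) + 3(-33) = -177

-177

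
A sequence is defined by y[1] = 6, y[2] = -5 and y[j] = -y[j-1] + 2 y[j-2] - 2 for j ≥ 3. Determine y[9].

y[3] = -(-5) + 2*6 - 2 = 15
y[4] = -15 + 2*(-5) - 2 = -27
y[5] = -(-27) + 2*15 - 2 = 55
y[6] = -55 + 2*(-27) - 2 = -111
y[7] = -(-111) + 2*55 - 2 = 219
y[8] = -219 + 2*(-111) - 2 = -443
y[9] = -(-443) + 2*219 - 2 = 879

879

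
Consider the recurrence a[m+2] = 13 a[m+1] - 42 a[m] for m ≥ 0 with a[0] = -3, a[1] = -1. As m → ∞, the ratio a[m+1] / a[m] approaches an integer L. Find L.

The characteristic equation is r^2 - 13r + 42 = 0, which factors as (r - 7)(r - 6) = 0.
So the roots are 7 and 6. Since |7| > |6| and the coefficient of 7^m is non-zero, the ratio tends to 7.

7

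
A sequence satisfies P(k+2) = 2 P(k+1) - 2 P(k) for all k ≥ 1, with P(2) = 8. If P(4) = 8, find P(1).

2

Let P(1) = v.
P(3) = 16 - 2v
P(4) = 16 - 4v
So 16 - 4v = 8, giving v = 2.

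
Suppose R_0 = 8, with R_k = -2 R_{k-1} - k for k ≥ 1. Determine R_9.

R_1 = -2(8) - 1 = -17
R_2 = -2(-17) - 2 = 32
R_3 = -2(32) - 3 = -67
R_4 = -2(-67) - 4 = 130
R_5 = -2(130) - 5 = -265
R_6 = -2(-265) - 6 = 524
R_7 = -2(524) - 7 = -1055
R_8 = -2(-1055) - 8 = 2102
R_9 = -2(2102) - 9 = -4213

-4213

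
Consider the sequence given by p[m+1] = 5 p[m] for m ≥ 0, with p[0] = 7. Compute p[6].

p[1] = 5·7 = 35
p[2] = 5·35 = 175
p[3] = 5·175 = 875
p[4] = 5·875 = 4375
p[5] = 5·4375 = 21875
p[6] = 5·21875 = 109375

109375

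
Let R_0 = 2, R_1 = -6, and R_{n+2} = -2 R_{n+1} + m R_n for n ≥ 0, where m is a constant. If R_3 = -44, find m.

R_2 = 12 + 2m
R_3 = -24 - 10m
So -24 - 10m = -44, giving m = 2.

2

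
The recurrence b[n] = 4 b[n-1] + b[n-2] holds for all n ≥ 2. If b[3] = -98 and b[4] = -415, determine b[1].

Rearranging, b[n-2] = b[n] - 4 b[n-1].
b[2] = -415 - 4(-98) = -23
b[1] = -98 - 4(-23) = -6

-6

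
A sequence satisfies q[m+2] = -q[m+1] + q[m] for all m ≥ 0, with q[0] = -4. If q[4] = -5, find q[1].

-1

Let q[1] = v.
q[2] = -4 - v
q[3] = 4 + 2v
q[4] = -8 - 3v
So -8 - 3v = -5, giving v = -1.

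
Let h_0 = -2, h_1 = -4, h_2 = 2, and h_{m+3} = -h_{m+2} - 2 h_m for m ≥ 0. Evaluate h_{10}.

h_3 = -2 - 2·(-2) = 2
h_4 = -2 - 2·(-4) = 6
h_5 = -6 - 2·2 = -10
h_6 = -(-10) - 2·2 = 6
h_7 = -6 - 2·6 = -18
h_8 = -(-18) - 2·(-10) = 38
h_9 = -38 - 2·6 = -50
h_{10} = -(-50) - 2·(-18) = 86

86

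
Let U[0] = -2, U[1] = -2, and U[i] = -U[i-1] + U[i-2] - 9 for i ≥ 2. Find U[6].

-30

U[2] = -(-2) + (-2) - 9 = -9
U[3] = -(-9) + (-2) - 9 = -2
U[4] = -(-2) + (-9) - 9 = -16
U[5] = -(-16) + (-2) - 9 = 5
U[6] = -5 + (-16) - 9 = -30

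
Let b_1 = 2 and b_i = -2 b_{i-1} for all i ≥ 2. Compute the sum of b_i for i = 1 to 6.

-42

b_2 = -2*2 = -4
b_3 = -2*(-4) = 8
b_4 = -2*8 = -16
b_5 = -2*(-16) = 32
b_6 = -2*32 = -64
Sum = 2 + (-4) + 8 + (-16) + 32 + (-64) = -42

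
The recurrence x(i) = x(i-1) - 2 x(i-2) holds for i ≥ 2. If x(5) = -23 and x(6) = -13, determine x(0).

Rearranging, x(i-2) = (x(i) - x(i-1)) / -2.
x(4) = (-13 - (-23)) / -2 = 10/-2 = -5
x(3) = (-23 - (-5)) / -2 = -18/-2 = 9
x(2) = (-5 - 9) / -2 = -14/-2 = 7
x(1) = (9 - 7) / -2 = 2/-2 = -1
x(0) = (7 - (-1)) / -2 = 8/-2 = -4

-4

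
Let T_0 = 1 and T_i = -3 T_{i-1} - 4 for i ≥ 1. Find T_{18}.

The fixed point is -4/(1 + 3) = -1, so T_i + 1 = -3(T_{i-1} + 1).
Hence T_i = 2·(-3)^i - 1.
T_{18} = 2·(-3)^{18} - 1 = 2·387420489 - 1 = 774840977.

774840977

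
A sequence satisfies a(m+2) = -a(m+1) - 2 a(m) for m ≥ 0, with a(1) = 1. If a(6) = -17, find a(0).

Let a(0) = v.
a(2) = -1 - 2v
a(3) = -1 + 2v
a(4) = 3 + 2v
a(5) = -1 - 6v
a(6) = -5 + 2v
So -5 + 2v = -17, giving v = -6.

-6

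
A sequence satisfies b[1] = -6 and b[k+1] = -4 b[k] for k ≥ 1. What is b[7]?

b[2] = -4*(-6) = 24
b[3] = -4*24 = -96
b[4] = -4*(-96) = 384
b[5] = -4*384 = -1536
b[6] = -4*(-1536) = 6144
b[7] = -4*6144 = -24576

-24576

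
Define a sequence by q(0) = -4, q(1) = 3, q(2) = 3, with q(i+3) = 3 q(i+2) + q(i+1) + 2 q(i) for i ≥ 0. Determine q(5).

73

q(3) = 3(3) + 3 + 2(-4) = 4
q(4) = 3(4) + 3 + 2(3) = 21
q(5) = 3(21) + 4 + 2(3) = 73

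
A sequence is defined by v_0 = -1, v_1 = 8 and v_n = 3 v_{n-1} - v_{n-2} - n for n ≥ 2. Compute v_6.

v_2 = 3·8 - (-1) - 2 = 23
v_3 = 3·23 - 8 - 3 = 58
v_4 = 3·58 - 23 - 4 = 147
v_5 = 3·147 - 58 - 5 = 378
v_6 = 3·378 - 147 - 6 = 981

981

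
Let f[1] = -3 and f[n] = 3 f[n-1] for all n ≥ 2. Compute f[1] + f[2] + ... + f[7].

-3279

f[2] = 3(-3) = -9
f[3] = 3(-9) = -27
f[4] = 3(-27) = -81
f[5] = 3(-81) = -243
f[6] = 3(-243) = -729
f[7] = 3(-729) = -2187
Sum = (-3) + (-9) + (-27) + (-81) + (-243) + (-729) + (-2187) = -3279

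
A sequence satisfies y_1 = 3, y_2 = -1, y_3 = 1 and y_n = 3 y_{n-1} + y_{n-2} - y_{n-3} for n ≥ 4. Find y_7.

-15

y_4 = 3·1 + (-1) - 3 = -1
y_5 = 3·(-1) + 1 - (-1) = -1
y_6 = 3·(-1) + (-1) - 1 = -5
y_7 = 3·(-5) + (-1) - (-1) = -15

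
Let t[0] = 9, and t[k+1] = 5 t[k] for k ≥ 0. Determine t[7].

703125

t[1] = 5·9 = 45
t[2] = 5·45 = 225
t[3] = 5·225 = 1125
t[4] = 5·1125 = 5625
t[5] = 5·5625 = 28125
t[6] = 5·28125 = 140625
t[7] = 5·140625 = 703125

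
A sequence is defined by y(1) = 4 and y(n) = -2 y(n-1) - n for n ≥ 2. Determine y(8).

y(2) = -2(4) - 2 = -10
y(3) = -2(-10) - 3 = 17
y(4) = -2(17) - 4 = -38
y(5) = -2(-38) - 5 = 71
y(6) = -2(71) - 6 = -148
y(7) = -2(-148) - 7 = 289
y(8) = -2(289) - 8 = -586

-586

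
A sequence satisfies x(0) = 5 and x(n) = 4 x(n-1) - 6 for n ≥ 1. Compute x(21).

The fixed point is -6/(1 - 4) = 2, so x(n) - 2 = 4(x(n-1) - 2).
Hence x(n) = 3·4^n + 2.
x(21) = 3·4^{21} + 2 = 3·4398046511104 + 2 = 13194139533314.

13194139533314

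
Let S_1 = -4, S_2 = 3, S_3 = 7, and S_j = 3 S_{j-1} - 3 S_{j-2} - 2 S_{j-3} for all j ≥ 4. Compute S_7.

-64

S_4 = 3*7 - 3*3 - 2*(-4) = 20
S_5 = 3*20 - 3*7 - 2*3 = 33
S_6 = 3*33 - 3*20 - 2*7 = 25
S_7 = 3*25 - 3*33 - 2*20 = -64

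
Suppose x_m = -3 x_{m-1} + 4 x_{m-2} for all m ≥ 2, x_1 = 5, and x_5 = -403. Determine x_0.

7

Let x_0 = y.
x_2 = -15 + 4y
x_3 = 65 - 12y
x_4 = -255 + 52y
x_5 = 1025 - 204y
So 1025 - 204y = -403, giving y = 7.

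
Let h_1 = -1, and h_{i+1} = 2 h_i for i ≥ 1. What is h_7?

h_2 = 2·(-1) = -2
h_3 = 2·(-2) = -4
h_4 = 2·(-4) = -8
h_5 = 2·(-8) = -16
h_6 = 2·(-16) = -32
h_7 = 2·(-32) = -64

-64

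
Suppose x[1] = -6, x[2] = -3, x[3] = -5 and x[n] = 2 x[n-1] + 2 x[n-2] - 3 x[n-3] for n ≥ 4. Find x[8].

141

x[4] = 2(-5) + 2(-3) - 3(-6) = 2
x[5] = 2(2) + 2(-5) - 3(-3) = 3
x[6] = 2(3) + 2(2) - 3(-5) = 25
x[7] = 2(25) + 2(3) - 3(2) = 50
x[8] = 2(50) + 2(25) - 3(3) = 141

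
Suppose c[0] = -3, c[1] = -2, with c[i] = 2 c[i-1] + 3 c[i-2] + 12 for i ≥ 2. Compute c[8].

1637

c[2] = 2·(-2) + 3·(-3) + 12 = -1
c[3] = 2·(-1) + 3·(-2) + 12 = 4
c[4] = 2·4 + 3·(-1) + 12 = 17
c[5] = 2·17 + 3·4 + 12 = 58
c[6] = 2·58 + 3·17 + 12 = 179
c[7] = 2·179 + 3·58 + 12 = 544
c[8] = 2·544 + 3·179 + 12 = 1637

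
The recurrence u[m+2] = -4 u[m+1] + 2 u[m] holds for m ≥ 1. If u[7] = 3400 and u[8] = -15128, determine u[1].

7

Rearranging, u[m-2] = (u[m] + 4 u[m-1]) / 2.
u[6] = (-15128 + 4·3400) / 2 = -1528/2 = -764
u[5] = (3400 + 4·(-764)) / 2 = 344/2 = 172
u[4] = (-764 + 4·172) / 2 = -76/2 = -38
u[3] = (172 + 4·(-38)) / 2 = 20/2 = 10
u[2] = (-38 + 4·10) / 2 = 2/2 = 1
u[1] = (10 + 4·1) / 2 = 14/2 = 7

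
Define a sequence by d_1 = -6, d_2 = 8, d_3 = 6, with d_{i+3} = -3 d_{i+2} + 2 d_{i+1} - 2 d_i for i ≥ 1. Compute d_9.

-5682

d_4 = -3·6 + 2·8 - 2·(-6) = 10
d_5 = -3·10 + 2·6 - 2·8 = -34
d_6 = -3·(-34) + 2·10 - 2·6 = 110
d_7 = -3·110 + 2·(-34) - 2·10 = -418
d_8 = -3·(-418) + 2·110 - 2·(-34) = 1542
d_9 = -3·1542 + 2·(-418) - 2·110 = -5682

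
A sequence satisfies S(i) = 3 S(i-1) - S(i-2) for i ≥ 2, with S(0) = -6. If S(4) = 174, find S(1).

Let S(1) = z.
S(2) = 6 + 3z
S(3) = 18 + 8z
S(4) = 48 + 21z
So 48 + 21z = 174, giving z = 6.

6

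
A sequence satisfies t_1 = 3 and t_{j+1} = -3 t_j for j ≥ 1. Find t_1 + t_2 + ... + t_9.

t_2 = -3·3 = -9
t_3 = -3·(-9) = 27
t_4 = -3·27 = -81
t_5 = -3·(-81) = 243
t_6 = -3·243 = -729
t_7 = -3·(-729) = 2187
t_8 = -3·2187 = -6561
t_9 = -3·(-6561) = 19683
Sum = 3 + (-9) + 27 + (-81) + 243 + (-729) + 2187 + (-6561) + 19683 = 14763

14763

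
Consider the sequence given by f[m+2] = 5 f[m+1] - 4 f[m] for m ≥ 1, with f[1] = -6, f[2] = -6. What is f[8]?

-6

f[3] = 5·(-6) - 4·(-6) = -6
f[4] = 5·(-6) - 4·(-6) = -6
f[5] = 5·(-6) - 4·(-6) = -6
f[6] = 5·(-6) - 4·(-6) = -6
f[7] = 5·(-6) - 4·(-6) = -6
f[8] = 5·(-6) - 4·(-6) = -6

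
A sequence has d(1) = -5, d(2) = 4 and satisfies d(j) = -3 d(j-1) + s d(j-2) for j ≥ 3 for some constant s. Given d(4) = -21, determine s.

-3

d(3) = -12 - 5s
d(4) = 36 + 19s
So 36 + 19s = -21, giving s = -3.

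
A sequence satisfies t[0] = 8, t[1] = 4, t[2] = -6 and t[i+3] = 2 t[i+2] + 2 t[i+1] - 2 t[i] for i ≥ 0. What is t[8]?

-2312

t[3] = 2*(-6) + 2*4 - 2*8 = -20
t[4] = 2*(-20) + 2*(-6) - 2*4 = -60
t[5] = 2*(-60) + 2*(-20) - 2*(-6) = -148
t[6] = 2*(-148) + 2*(-60) - 2*(-20) = -376
t[7] = 2*(-376) + 2*(-148) - 2*(-60) = -928
t[8] = 2*(-928) + 2*(-376) - 2*(-148) = -2312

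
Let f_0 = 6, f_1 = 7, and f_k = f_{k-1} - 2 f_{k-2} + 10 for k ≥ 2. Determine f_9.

-23

f_2 = 7 - 2*6 + 10 = 5
f_3 = 5 - 2*7 + 10 = 1
f_4 = 1 - 2*5 + 10 = 1
f_5 = 1 - 2*1 + 10 = 9
f_6 = 9 - 2*1 + 10 = 17
f_7 = 17 - 2*9 + 10 = 9
f_8 = 9 - 2*17 + 10 = -15
f_9 = (-15) - 2*9 + 10 = -23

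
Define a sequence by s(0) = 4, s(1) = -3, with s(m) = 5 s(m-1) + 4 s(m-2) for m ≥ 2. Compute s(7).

-5927

s(2) = 5(-3) + 4(4) = 1
s(3) = 5(1) + 4(-3) = -7
s(4) = 5(-7) + 4(1) = -31
s(5) = 5(-31) + 4(-7) = -183
s(6) = 5(-183) + 4(-31) = -1039
s(7) = 5(-1039) + 4(-183) = -5927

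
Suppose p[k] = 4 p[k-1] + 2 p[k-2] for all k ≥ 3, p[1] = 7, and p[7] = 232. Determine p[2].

-3

Let p[2] = w.
p[3] = 14 + 4w
p[4] = 56 + 18w
p[5] = 252 + 80w
p[6] = 1120 + 356w
p[7] = 4984 + 1584w
So 4984 + 1584w = 232, giving w = -3.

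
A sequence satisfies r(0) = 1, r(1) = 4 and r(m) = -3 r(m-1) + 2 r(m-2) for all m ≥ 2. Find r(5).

478

r(2) = -3·4 + 2·1 = -10
r(3) = -3·(-10) + 2·4 = 38
r(4) = -3·38 + 2·(-10) = -134
r(5) = -3·(-134) + 2·38 = 478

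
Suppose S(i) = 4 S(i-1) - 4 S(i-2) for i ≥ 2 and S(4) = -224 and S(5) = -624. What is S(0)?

Rearranging, S(i-2) = (S(i) - 4 S(i-1)) / -4.
S(3) = (-624 - 4·(-224)) / -4 = 272/-4 = -68
S(2) = (-224 - 4·(-68)) / -4 = 48/-4 = -12
S(1) = (-68 - 4·(-12)) / -4 = -20/-4 = 5
S(0) = (-12 - 4·5) / -4 = -32/-4 = 8

8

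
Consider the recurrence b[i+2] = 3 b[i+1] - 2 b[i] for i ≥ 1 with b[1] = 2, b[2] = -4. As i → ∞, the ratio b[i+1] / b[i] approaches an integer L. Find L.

The characteristic equation is r^2 - 3r + 2 = 0, which factors as (r - 2)(r - 1) = 0.
So the roots are 2 and 1. Since |2| > |1| and the coefficient of 2^i is non-zero, the ratio tends to 2.

2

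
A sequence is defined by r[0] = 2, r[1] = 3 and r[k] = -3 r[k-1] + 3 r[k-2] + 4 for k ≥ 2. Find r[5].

r[2] = -3*3 + 3*2 + 4 = 1
r[3] = -3*1 + 3*3 + 4 = 10
r[4] = -3*10 + 3*1 + 4 = -23
r[5] = -3*(-23) + 3*10 + 4 = 103

103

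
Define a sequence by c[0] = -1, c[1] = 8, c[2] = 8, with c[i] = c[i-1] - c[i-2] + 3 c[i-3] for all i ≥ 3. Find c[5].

40

c[3] = 8 - 8 + 3·(-1) = -3
c[4] = (-3) - 8 + 3·8 = 13
c[5] = 13 - (-3) + 3·8 = 40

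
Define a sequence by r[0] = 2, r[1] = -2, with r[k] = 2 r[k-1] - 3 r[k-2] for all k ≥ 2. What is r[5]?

r[2] = 2·(-2) - 3·2 = -10
r[3] = 2·(-10) - 3·(-2) = -14
r[4] = 2·(-14) - 3·(-10) = 2
r[5] = 2·2 - 3·(-14) = 46

46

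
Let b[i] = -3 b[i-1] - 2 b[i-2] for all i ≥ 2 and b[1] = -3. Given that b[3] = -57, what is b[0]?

Let b[0] = v.
b[2] = 9 - 2v
b[3] = -21 + 6v
So -21 + 6v = -57, giving v = -6.

-6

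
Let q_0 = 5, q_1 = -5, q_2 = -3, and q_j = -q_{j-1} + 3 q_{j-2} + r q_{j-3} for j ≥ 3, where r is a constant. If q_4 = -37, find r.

4

q_3 = -12 + 5r
q_4 = 3 - 10r
So 3 - 10r = -37, giving r = 4.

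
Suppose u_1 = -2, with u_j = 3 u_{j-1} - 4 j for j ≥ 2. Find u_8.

-15290

u_2 = 3(-2) - 8 = -14
u_3 = 3(-14) - 12 = -54
u_4 = 3(-54) - 16 = -178
u_5 = 3(-178) - 20 = -554
u_6 = 3(-554) - 24 = -1686
u_7 = 3(-1686) - 28 = -5086
u_8 = 3(-5086) - 32 = -15290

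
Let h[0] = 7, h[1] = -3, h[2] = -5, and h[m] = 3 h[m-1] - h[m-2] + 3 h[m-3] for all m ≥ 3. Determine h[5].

45

h[3] = 3·(-5) - (-3) + 3·7 = 9
h[4] = 3·9 - (-5) + 3·(-3) = 23
h[5] = 3·23 - 9 + 3·(-5) = 45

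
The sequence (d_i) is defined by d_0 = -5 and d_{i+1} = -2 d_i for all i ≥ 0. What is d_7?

640

d_1 = -2*(-5) = 10
d_2 = -2*10 = -20
d_3 = -2*(-20) = 40
d_4 = -2*40 = -80
d_5 = -2*(-80) = 160
d_6 = -2*160 = -320
d_7 = -2*(-320) = 640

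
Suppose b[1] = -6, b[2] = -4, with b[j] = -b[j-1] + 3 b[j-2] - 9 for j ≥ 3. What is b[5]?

b[3] = -(-4) + 3·(-6) - 9 = -23
b[4] = -(-23) + 3·(-4) - 9 = 2
b[5] = -2 + 3·(-23) - 9 = -80

-80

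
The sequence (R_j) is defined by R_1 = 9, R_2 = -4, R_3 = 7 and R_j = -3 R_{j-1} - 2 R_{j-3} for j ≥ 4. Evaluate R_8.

R_4 = -3·7 - 2·9 = -39
R_5 = -3·(-39) - 2·(-4) = 125
R_6 = -3·125 - 2·7 = -389
R_7 = -3·(-389) - 2·(-39) = 1245
R_8 = -3·1245 - 2·125 = -3985

-3985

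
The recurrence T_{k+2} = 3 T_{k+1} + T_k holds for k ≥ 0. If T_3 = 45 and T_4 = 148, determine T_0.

Rearranging, T_{k-2} = T_k - 3 T_{k-1}.
T_2 = 148 - 3*45 = 13
T_1 = 45 - 3*13 = 6
T_0 = 13 - 3*6 = -5

-5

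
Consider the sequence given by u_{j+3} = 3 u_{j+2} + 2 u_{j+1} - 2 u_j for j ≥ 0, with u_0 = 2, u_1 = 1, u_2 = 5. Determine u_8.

u_3 = 3(5) + 2(1) - 2(2) = 13
u_4 = 3(13) + 2(5) - 2(1) = 47
u_5 = 3(47) + 2(13) - 2(5) = 157
u_6 = 3(157) + 2(47) - 2(13) = 539
u_7 = 3(539) + 2(157) - 2(47) = 1837
u_8 = 3(1837) + 2(539) - 2(157) = 6275

6275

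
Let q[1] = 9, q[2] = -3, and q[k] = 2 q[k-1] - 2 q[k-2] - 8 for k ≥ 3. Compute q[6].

q[3] = 2·(-3) - 2·9 - 8 = -32
q[4] = 2·(-32) - 2·(-3) - 8 = -66
q[5] = 2·(-66) - 2·(-32) - 8 = -76
q[6] = 2·(-76) - 2·(-66) - 8 = -28

-28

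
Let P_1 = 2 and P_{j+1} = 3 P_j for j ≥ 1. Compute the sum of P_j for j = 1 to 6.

728

P_2 = 3(2) = 6
P_3 = 3(6) = 18
P_4 = 3(18) = 54
P_5 = 3(54) = 162
P_6 = 3(162) = 486
Sum = 2 + 6 + 18 + 54 + 162 + 486 = 728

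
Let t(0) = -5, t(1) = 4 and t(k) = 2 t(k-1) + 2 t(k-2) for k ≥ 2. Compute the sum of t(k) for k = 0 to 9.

t(2) = 2(4) + 2(-5) = -2
t(3) = 2(-2) + 2(4) = 4
t(4) = 2(4) + 2(-2) = 4
t(5) = 2(4) + 2(4) = 16
t(6) = 2(16) + 2(4) = 40
t(7) = 2(40) + 2(16) = 112
t(8) = 2(112) + 2(40) = 304
t(9) = 2(304) + 2(112) = 832
Sum = (-5) + 4 + (-2) + 4 + 4 + 16 + 40 + 112 + 304 + 832 = 1309

1309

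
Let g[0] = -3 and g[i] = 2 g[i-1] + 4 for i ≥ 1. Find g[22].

4194300

The fixed point is 4/(1 - 2) = -4, so g[i] + 4 = 2(g[i-1] + 4).
Hence g[i] = 1·2^i - 4.
g[22] = 1·2^{22} - 4 = 1·4194304 - 4 = 4194300.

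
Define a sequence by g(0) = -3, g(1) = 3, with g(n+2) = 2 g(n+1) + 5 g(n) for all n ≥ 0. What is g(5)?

g(2) = 2*3 + 5*(-3) = -9
g(3) = 2*(-9) + 5*3 = -3
g(4) = 2*(-3) + 5*(-9) = -51
g(5) = 2*(-51) + 5*(-3) = -117

-117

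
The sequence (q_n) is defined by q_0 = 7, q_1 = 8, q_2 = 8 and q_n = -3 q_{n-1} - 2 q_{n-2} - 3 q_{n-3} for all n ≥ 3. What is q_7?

q_3 = -3(8) - 2(8) - 3(7) = -61
q_4 = -3(-61) - 2(8) - 3(8) = 143
q_5 = -3(143) - 2(-61) - 3(8) = -331
q_6 = -3(-331) - 2(143) - 3(-61) = 890
q_7 = -3(890) - 2(-331) - 3(143) = -2437

-2437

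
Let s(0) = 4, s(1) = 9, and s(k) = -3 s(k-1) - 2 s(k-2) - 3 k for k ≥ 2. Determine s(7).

1854

s(2) = -3*9 - 2*4 - 6 = -41
s(3) = -3*(-41) - 2*9 - 9 = 96
s(4) = -3*96 - 2*(-41) - 12 = -218
s(5) = -3*(-218) - 2*96 - 15 = 447
s(6) = -3*447 - 2*(-218) - 18 = -923
s(7) = -3*(-923) - 2*447 - 21 = 1854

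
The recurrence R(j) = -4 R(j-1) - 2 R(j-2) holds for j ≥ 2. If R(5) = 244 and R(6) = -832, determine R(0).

Rearranging, R(j-2) = (R(j) + 4 R(j-1)) / -2.
R(4) = (-832 + 4·244) / -2 = 144/-2 = -72
R(3) = (244 + 4·(-72)) / -2 = -44/-2 = 22
R(2) = (-72 + 4·22) / -2 = 16/-2 = -8
R(1) = (22 + 4·(-8)) / -2 = -10/-2 = 5
R(0) = (-8 + 4·5) / -2 = 12/-2 = -6

-6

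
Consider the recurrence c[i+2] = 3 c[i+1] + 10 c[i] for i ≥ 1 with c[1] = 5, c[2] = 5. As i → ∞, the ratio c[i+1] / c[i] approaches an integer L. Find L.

The characteristic equation is r^2 - 3r - 10 = 0, which factors as (r - 5)(r + 2) = 0.
So the roots are 5 and -2. Since |5| > |-2| and the coefficient of 5^i is non-zero, the ratio tends to 5.

5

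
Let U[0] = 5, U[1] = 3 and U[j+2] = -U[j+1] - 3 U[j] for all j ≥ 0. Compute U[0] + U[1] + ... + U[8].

98

U[2] = -3 - 3*5 = -18
U[3] = -(-18) - 3*3 = 9
U[4] = -9 - 3*(-18) = 45
U[5] = -45 - 3*9 = -72
U[6] = -(-72) - 3*45 = -63
U[7] = -(-63) - 3*(-72) = 279
U[8] = -279 - 3*(-63) = -90
Sum = 5 + 3 + (-18) + 9 + 45 + (-72) + (-63) + 279 + (-90) = 98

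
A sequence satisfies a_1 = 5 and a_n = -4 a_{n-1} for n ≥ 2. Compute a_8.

a_2 = -4(5) = -20
a_3 = -4(-20) = 80
a_4 = -4(80) = -320
a_5 = -4(-320) = 1280
a_6 = -4(1280) = -5120
a_7 = -4(-5120) = 20480
a_8 = -4(20480) = -81920

-81920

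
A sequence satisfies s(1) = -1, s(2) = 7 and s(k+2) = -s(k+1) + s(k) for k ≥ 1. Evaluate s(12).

s(3) = -7 + (-1) = -8
s(4) = -(-8) + 7 = 15
s(5) = -15 + (-8) = -23
s(6) = -(-23) + 15 = 38
s(7) = -38 + (-23) = -61
s(8) = -(-61) + 38 = 99
s(9) = -99 + (-61) = -160
s(10) = -(-160) + 99 = 259
s(11) = -259 + (-160) = -419
s(12) = -(-419) + 259 = 678

678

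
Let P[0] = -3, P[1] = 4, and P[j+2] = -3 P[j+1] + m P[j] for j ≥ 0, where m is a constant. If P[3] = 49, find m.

P[2] = -12 - 3m
P[3] = 36 + 13m
So 36 + 13m = 49, giving m = 1.

1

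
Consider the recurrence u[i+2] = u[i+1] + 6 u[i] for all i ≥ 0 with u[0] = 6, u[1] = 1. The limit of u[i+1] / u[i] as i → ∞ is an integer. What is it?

The characteristic equation is r^2 - r - 6 = 0, which factors as (r - 3)(r + 2) = 0.
So the roots are 3 and -2. Since |3| > |-2| and the coefficient of 3^i is non-zero, the ratio tends to 3.

3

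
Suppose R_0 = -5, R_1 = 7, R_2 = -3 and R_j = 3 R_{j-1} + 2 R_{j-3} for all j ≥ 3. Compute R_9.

R_3 = 3(-3) + 2(-5) = -19
R_4 = 3(-19) + 2(7) = -43
R_5 = 3(-43) + 2(-3) = -135
R_6 = 3(-135) + 2(-19) = -443
R_7 = 3(-443) + 2(-43) = -1415
R_8 = 3(-1415) + 2(-135) = -4515
R_9 = 3(-4515) + 2(-443) = -14431

-14431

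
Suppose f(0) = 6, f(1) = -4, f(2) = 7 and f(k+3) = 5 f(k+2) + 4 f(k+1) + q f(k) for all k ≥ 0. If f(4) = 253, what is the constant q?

5

f(3) = 19 + 6q
f(4) = 123 + 26q
So 123 + 26q = 253, giving q = 5.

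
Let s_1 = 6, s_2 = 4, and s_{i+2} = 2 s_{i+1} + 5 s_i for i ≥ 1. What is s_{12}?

2132336

s_3 = 2*4 + 5*6 = 38
s_4 = 2*38 + 5*4 = 96
s_5 = 2*96 + 5*38 = 382
s_6 = 2*382 + 5*96 = 1244
s_7 = 2*1244 + 5*382 = 4398
s_8 = 2*4398 + 5*1244 = 15016
s_9 = 2*15016 + 5*4398 = 52022
s_{10} = 2*52022 + 5*15016 = 179124
s_{11} = 2*179124 + 5*52022 = 618358
s_{12} = 2*618358 + 5*179124 = 2132336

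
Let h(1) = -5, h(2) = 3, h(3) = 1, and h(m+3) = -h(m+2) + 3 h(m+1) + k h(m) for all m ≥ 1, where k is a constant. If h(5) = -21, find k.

-2

h(4) = 8 - 5k
h(5) = -5 + 8k
So -5 + 8k = -21, giving k = -2.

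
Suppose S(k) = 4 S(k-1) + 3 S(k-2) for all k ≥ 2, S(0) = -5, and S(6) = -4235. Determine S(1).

Let S(1) = w.
S(2) = -15 + 4w
S(3) = -60 + 19w
S(4) = -285 + 88w
S(5) = -1320 + 409w
S(6) = -6135 + 1900w
So -6135 + 1900w = -4235, giving w = 1.

1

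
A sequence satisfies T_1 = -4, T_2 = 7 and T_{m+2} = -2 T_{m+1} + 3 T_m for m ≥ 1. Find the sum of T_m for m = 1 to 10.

40583

T_3 = -2·7 + 3·(-4) = -26
T_4 = -2·(-26) + 3·7 = 73
T_5 = -2·73 + 3·(-26) = -224
T_6 = -2·(-224) + 3·73 = 667
T_7 = -2·667 + 3·(-224) = -2006
T_8 = -2·(-2006) + 3·667 = 6013
T_9 = -2·6013 + 3·(-2006) = -18044
T_{10} = -2·(-18044) + 3·6013 = 54127
Sum = (-4) + 7 + (-26) + 73 + (-224) + 667 + (-2006) + 6013 + (-18044) + 54127 = 40583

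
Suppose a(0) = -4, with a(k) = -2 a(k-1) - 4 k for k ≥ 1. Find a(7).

a(1) = -2·(-4) - 4 = 4
a(2) = -2·4 - 8 = -16
a(3) = -2·(-16) - 12 = 20
a(4) = -2·20 - 16 = -56
a(5) = -2·(-56) - 20 = 92
a(6) = -2·92 - 24 = -208
a(7) = -2·(-208) - 28 = 388

388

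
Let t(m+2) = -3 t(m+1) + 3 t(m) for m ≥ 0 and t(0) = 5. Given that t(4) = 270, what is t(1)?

-2

Let t(1) = x.
t(2) = 15 - 3x
t(3) = -45 + 12x
t(4) = 180 - 45x
So 180 - 45x = 270, giving x = -2.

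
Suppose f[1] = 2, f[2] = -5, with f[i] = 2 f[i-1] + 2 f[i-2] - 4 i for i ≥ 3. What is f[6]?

f[3] = 2·(-5) + 2·2 - 12 = -18
f[4] = 2·(-18) + 2·(-5) - 16 = -62
f[5] = 2·(-62) + 2·(-18) - 20 = -180
f[6] = 2·(-180) + 2·(-62) - 24 = -508

-508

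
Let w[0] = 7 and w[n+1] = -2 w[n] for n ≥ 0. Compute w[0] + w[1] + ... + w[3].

w[1] = -2(7) = -14
w[2] = -2(-14) = 28
w[3] = -2(28) = -56
Sum = 7 + (-14) + 28 + (-56) = -35

-35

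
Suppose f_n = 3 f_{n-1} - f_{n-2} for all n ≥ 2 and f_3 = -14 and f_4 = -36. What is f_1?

Rearranging, f_{n-2} = -(f_n - 3 f_{n-1}).
f_2 = -(-36 - 3·(-14)) = -6
f_1 = -(-14 - 3·(-6)) = -4

-4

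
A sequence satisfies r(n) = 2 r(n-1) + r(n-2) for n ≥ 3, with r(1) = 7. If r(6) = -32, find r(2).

Let r(2) = y.
r(3) = 7 + 2y
r(4) = 14 + 5y
r(5) = 35 + 12y
r(6) = 84 + 29y
So 84 + 29y = -32, giving y = -4.

-4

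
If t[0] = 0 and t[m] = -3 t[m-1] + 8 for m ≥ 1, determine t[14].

The fixed point is 8/(1 + 3) = 2, so t[m] - 2 = -3(t[m-1] - 2).
Hence t[m] = -2·(-3)^m + 2.
t[14] = -2·(-3)^{14} + 2 = -2·4782969 + 2 = -9565936.

-9565936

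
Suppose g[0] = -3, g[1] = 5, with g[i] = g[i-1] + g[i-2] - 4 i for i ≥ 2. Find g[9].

g[2] = 5 + (-3) - 8 = -6
g[3] = (-6) + 5 - 12 = -13
g[4] = (-13) + (-6) - 16 = -35
g[5] = (-35) + (-13) - 20 = -68
g[6] = (-68) + (-35) - 24 = -127
g[7] = (-127) + (-68) - 28 = -223
g[8] = (-223) + (-127) - 32 = -382
g[9] = (-382) + (-223) - 36 = -641

-641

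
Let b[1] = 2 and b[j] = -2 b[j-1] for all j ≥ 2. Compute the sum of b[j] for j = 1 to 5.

22

b[2] = -2*2 = -4
b[3] = -2*(-4) = 8
b[4] = -2*8 = -16
b[5] = -2*(-16) = 32
Sum = 2 + (-4) + 8 + (-16) + 32 = 22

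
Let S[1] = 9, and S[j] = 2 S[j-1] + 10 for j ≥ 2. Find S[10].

9718

S[2] = 2(9) + 10 = 28
S[3] = 2(28) + 10 = 66
S[4] = 2(66) + 10 = 142
S[5] = 2(142) + 10 = 294
S[6] = 2(294) + 10 = 598
S[7] = 2(598) + 10 = 1206
S[8] = 2(1206) + 10 = 2422
S[9] = 2(2422) + 10 = 4854
S[10] = 2(4854) + 10 = 9718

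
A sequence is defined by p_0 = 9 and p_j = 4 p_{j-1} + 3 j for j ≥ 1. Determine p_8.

677196

p_1 = 4·9 + 3 = 39
p_2 = 4·39 + 6 = 162
p_3 = 4·162 + 9 = 657
p_4 = 4·657 + 12 = 2640
p_5 = 4·2640 + 15 = 10575
p_6 = 4·10575 + 18 = 42318
p_7 = 4·42318 + 21 = 169293
p_8 = 4·169293 + 24 = 677196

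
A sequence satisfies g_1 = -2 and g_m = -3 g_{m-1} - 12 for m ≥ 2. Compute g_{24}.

The fixed point is -12/(1 + 3) = -3, so g_m + 3 = -3(g_{m-1} + 3).
Hence g_m = 1·(-3)^{m-1} - 3.
g_{24} = 1·(-3)^{23} - 3 = 1·-94143178827 - 3 = -94143178830.

-94143178830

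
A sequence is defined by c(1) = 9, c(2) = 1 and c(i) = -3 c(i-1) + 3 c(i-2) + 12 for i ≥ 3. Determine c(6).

-1464

c(3) = -3*1 + 3*9 + 12 = 36
c(4) = -3*36 + 3*1 + 12 = -93
c(5) = -3*(-93) + 3*36 + 12 = 399
c(6) = -3*399 + 3*(-93) + 12 = -1464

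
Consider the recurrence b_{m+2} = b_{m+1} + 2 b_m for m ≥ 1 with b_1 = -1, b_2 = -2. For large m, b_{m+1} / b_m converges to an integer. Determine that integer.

2

The characteristic equation is r^2 - r - 2 = 0, which factors as (r - 2)(r + 1) = 0.
So the roots are 2 and -1. Since |2| > |-1| and the coefficient of 2^m is non-zero, the ratio tends to 2.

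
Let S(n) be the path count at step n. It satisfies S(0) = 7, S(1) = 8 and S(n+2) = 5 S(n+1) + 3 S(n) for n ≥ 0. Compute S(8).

1723237

S(2) = 5(8) + 3(7) = 61
S(3) = 5(61) + 3(8) = 329
S(4) = 5(329) + 3(61) = 1828
S(5) = 5(1828) + 3(329) = 10127
S(6) = 5(10127) + 3(1828) = 56119
S(7) = 5(56119) + 3(10127) = 310976
S(8) = 5(310976) + 3(56119) = 1723237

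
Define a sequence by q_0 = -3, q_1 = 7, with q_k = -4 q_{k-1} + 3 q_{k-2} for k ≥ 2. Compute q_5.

3655

q_2 = -4*7 + 3*(-3) = -37
q_3 = -4*(-37) + 3*7 = 169
q_4 = -4*169 + 3*(-37) = -787
q_5 = -4*(-787) + 3*169 = 3655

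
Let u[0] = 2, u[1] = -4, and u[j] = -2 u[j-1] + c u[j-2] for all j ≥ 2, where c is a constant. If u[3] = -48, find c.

4

u[2] = 8 + 2c
u[3] = -16 - 8c
So -16 - 8c = -48, giving c = 4.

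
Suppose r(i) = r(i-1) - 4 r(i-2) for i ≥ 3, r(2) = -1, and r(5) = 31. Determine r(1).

Let r(1) = w.
r(3) = -1 - 4w
r(4) = 3 - 4w
r(5) = 7 + 12w
So 7 + 12w = 31, giving w = 2.

2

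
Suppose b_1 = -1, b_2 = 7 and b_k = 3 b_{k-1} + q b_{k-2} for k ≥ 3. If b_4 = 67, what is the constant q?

1

b_3 = 21 - q
b_4 = 63 + 4q
So 63 + 4q = 67, giving q = 1.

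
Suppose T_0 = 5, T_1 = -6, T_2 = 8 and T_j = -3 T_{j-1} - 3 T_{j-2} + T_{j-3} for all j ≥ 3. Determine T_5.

92

T_3 = -3*8 - 3*(-6) + 5 = -1
T_4 = -3*(-1) - 3*8 + (-6) = -27
T_5 = -3*(-27) - 3*(-1) + 8 = 92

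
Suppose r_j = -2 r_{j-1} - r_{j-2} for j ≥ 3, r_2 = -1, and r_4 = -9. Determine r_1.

Let r_1 = x.
r_3 = 2 - x
r_4 = -3 + 2x
So -3 + 2x = -9, giving x = -3.

-3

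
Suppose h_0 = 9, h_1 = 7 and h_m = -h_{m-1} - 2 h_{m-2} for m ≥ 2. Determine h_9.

-173

h_2 = -7 - 2*9 = -25
h_3 = -(-25) - 2*7 = 11
h_4 = -11 - 2*(-25) = 39
h_5 = -39 - 2*11 = -61
h_6 = -(-61) - 2*39 = -17
h_7 = -(-17) - 2*(-61) = 139
h_8 = -139 - 2*(-17) = -105
h_9 = -(-105) - 2*139 = -173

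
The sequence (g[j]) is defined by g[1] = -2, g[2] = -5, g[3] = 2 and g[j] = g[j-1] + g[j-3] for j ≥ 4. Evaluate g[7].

-3

g[4] = 2 + (-2) = 0
g[5] = 0 + (-5) = -5
g[6] = (-5) + 2 = -3
g[7] = (-3) + 0 = -3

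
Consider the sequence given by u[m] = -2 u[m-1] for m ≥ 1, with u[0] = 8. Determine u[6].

512

u[1] = -2·8 = -16
u[2] = -2·(-16) = 32
u[3] = -2·32 = -64
u[4] = -2·(-64) = 128
u[5] = -2·128 = -256
u[6] = -2·(-256) = 512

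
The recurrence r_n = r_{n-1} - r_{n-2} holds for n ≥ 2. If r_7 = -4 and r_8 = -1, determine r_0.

-3

Rearranging, r_{n-2} = -(r_n - r_{n-1}).
r_6 = -(-1 - (-4)) = -3
r_5 = -(-4 - (-3)) = 1
r_4 = -(-3 - 1) = 4
r_3 = -(1 - 4) = 3
r_2 = -(4 - 3) = -1
r_1 = -(3 - (-1)) = -4
r_0 = -(-1 - (-4)) = -3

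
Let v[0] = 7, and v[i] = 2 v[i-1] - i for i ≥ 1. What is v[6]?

v[1] = 2·7 - 1 = 13
v[2] = 2·13 - 2 = 24
v[3] = 2·24 - 3 = 45
v[4] = 2·45 - 4 = 86
v[5] = 2·86 - 5 = 167
v[6] = 2·167 - 6 = 328

328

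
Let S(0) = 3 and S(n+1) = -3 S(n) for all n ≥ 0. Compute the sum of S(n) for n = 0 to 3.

-60

S(1) = -3(3) = -9
S(2) = -3(-9) = 27
S(3) = -3(27) = -81
Sum = 3 + (-9) + 27 + (-81) = -60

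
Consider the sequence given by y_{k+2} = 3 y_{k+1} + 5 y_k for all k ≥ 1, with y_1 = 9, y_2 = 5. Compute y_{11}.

4902735

y_3 = 3*5 + 5*9 = 60
y_4 = 3*60 + 5*5 = 205
y_5 = 3*205 + 5*60 = 915
y_6 = 3*915 + 5*205 = 3770
y_7 = 3*3770 + 5*915 = 15885
y_8 = 3*15885 + 5*3770 = 66505
y_9 = 3*66505 + 5*15885 = 278940
y_{10} = 3*278940 + 5*66505 = 1169345
y_{11} = 3*1169345 + 5*278940 = 4902735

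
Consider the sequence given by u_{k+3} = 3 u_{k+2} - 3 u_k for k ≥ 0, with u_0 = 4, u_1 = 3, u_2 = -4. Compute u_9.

-10638

u_3 = 3(-4) - 3(4) = -24
u_4 = 3(-24) - 3(3) = -81
u_5 = 3(-81) - 3(-4) = -231
u_6 = 3(-231) - 3(-24) = -621
u_7 = 3(-621) - 3(-81) = -1620
u_8 = 3(-1620) - 3(-231) = -4167
u_9 = 3(-4167) - 3(-621) = -10638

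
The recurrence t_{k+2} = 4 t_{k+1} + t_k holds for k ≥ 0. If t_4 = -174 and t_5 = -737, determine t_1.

-1

Rearranging, t_{k-2} = t_k - 4 t_{k-1}.
t_3 = -737 - 4·(-174) = -41
t_2 = -174 - 4·(-41) = -10
t_1 = -41 - 4·(-10) = -1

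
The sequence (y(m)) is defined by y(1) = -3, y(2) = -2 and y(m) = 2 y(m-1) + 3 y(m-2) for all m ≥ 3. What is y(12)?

-221432

y(3) = 2·(-2) + 3·(-3) = -13
y(4) = 2·(-13) + 3·(-2) = -32
y(5) = 2·(-32) + 3·(-13) = -103
y(6) = 2·(-103) + 3·(-32) = -302
y(7) = 2·(-302) + 3·(-103) = -913
y(8) = 2·(-913) + 3·(-302) = -2732
y(9) = 2·(-2732) + 3·(-913) = -8203
y(10) = 2·(-8203) + 3·(-2732) = -24602
y(11) = 2·(-24602) + 3·(-8203) = -73813
y(12) = 2·(-73813) + 3·(-24602) = -221432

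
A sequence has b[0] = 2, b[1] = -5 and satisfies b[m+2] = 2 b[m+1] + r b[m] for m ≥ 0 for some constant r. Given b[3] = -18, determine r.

b[2] = -10 + 2r
b[3] = -20 - r
So -20 - r = -18, giving r = -2.

-2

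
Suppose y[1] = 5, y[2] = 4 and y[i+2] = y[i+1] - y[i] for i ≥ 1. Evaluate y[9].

y[3] = 4 - 5 = -1
y[4] = (-1) - 4 = -5
y[5] = (-5) - (-1) = -4
y[6] = (-4) - (-5) = 1
y[7] = 1 - (-4) = 5
y[8] = 5 - 1 = 4
y[9] = 4 - 5 = -1

-1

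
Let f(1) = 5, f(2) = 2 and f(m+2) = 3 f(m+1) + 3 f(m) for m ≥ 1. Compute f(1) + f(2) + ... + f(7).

5245

f(3) = 3(2) + 3(5) = 21
f(4) = 3(21) + 3(2) = 69
f(5) = 3(69) + 3(21) = 270
f(6) = 3(270) + 3(69) = 1017
f(7) = 3(1017) + 3(270) = 3861
Sum = 5 + 2 + 21 + 69 + 270 + 1017 + 3861 = 5245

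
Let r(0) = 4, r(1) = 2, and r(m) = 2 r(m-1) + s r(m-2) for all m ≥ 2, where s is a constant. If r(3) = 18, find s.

r(2) = 4 + 4s
r(3) = 8 + 10s
So 8 + 10s = 18, giving s = 1.

1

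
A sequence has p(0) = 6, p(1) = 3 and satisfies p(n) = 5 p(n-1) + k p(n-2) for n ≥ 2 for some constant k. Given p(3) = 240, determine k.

5

p(2) = 15 + 6k
p(3) = 75 + 33k
So 75 + 33k = 240, giving k = 5.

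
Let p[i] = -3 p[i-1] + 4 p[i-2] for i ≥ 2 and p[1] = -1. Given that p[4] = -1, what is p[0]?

Let p[0] = x.
p[2] = 3 + 4x
p[3] = -13 - 12x
p[4] = 51 + 52x
So 51 + 52x = -1, giving x = -1.

-1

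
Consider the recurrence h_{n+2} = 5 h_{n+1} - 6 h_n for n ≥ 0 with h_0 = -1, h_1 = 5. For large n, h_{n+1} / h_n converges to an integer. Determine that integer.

The characteristic equation is r^2 - 5r + 6 = 0, which factors as (r - 3)(r - 2) = 0.
So the roots are 3 and 2. Since |3| > |2| and the coefficient of 3^n is non-zero, the ratio tends to 3.

3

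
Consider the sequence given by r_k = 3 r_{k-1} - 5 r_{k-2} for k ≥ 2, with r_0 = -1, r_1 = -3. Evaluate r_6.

r_2 = 3*(-3) - 5*(-1) = -4
r_3 = 3*(-4) - 5*(-3) = 3
r_4 = 3*3 - 5*(-4) = 29
r_5 = 3*29 - 5*3 = 72
r_6 = 3*72 - 5*29 = 71

71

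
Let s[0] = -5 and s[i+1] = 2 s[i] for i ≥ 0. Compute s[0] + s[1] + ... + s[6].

s[1] = 2(-5) = -10
s[2] = 2(-10) = -20
s[3] = 2(-20) = -40
s[4] = 2(-40) = -80
s[5] = 2(-80) = -160
s[6] = 2(-160) = -320
Sum = (-5) + (-10) + (-20) + (-40) + (-80) + (-160) + (-320) = -635

-635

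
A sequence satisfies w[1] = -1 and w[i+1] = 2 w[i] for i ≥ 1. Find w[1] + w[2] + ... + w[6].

w[2] = 2(-1) = -2
w[3] = 2(-2) = -4
w[4] = 2(-4) = -8
w[5] = 2(-8) = -16
w[6] = 2(-16) = -32
Sum = (-1) + (-2) + (-4) + (-8) + (-16) + (-32) = -63

-63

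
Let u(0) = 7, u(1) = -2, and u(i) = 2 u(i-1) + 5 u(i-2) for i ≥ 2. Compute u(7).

u(2) = 2*(-2) + 5*7 = 31
u(3) = 2*31 + 5*(-2) = 52
u(4) = 2*52 + 5*31 = 259
u(5) = 2*259 + 5*52 = 778
u(6) = 2*778 + 5*259 = 2851
u(7) = 2*2851 + 5*778 = 9592

9592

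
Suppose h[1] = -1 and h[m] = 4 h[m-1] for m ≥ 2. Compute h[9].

h[2] = 4*(-1) = -4
h[3] = 4*(-4) = -16
h[4] = 4*(-16) = -64
h[5] = 4*(-64) = -256
h[6] = 4*(-256) = -1024
h[7] = 4*(-1024) = -4096
h[8] = 4*(-4096) = -16384
h[9] = 4*(-16384) = -65536

-65536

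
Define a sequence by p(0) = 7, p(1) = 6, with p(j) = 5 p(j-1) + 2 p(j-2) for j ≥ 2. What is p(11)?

p(2) = 5*6 + 2*7 = 44
p(3) = 5*44 + 2*6 = 232
p(4) = 5*232 + 2*44 = 1248
p(5) = 5*1248 + 2*232 = 6704
p(6) = 5*6704 + 2*1248 = 36016
p(7) = 5*36016 + 2*6704 = 193488
p(8) = 5*193488 + 2*36016 = 1039472
p(9) = 5*1039472 + 2*193488 = 5584336
p(10) = 5*5584336 + 2*1039472 = 30000624
p(11) = 5*30000624 + 2*5584336 = 161171792

161171792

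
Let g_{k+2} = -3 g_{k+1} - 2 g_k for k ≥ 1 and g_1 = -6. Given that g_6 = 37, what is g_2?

7

Let g_2 = y.
g_3 = 12 - 3y
g_4 = -36 + 7y
g_5 = 84 - 15y
g_6 = -180 + 31y
So -180 + 31y = 37, giving y = 7.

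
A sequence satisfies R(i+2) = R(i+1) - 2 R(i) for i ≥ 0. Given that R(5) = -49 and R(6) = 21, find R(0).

Rearranging, R(i-2) = (R(i) - R(i-1)) / -2.
R(4) = (21 - (-49)) / -2 = 70/-2 = -35
R(3) = (-49 - (-35)) / -2 = -14/-2 = 7
R(2) = (-35 - 7) / -2 = -42/-2 = 21
R(1) = (7 - 21) / -2 = -14/-2 = 7
R(0) = (21 - 7) / -2 = 14/-2 = -7

-7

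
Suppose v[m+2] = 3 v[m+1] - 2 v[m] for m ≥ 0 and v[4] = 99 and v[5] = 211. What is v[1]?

Rearranging, v[m-2] = (v[m] - 3 v[m-1]) / -2.
v[3] = (211 - 3(99)) / -2 = -86/-2 = 43
v[2] = (99 - 3(43)) / -2 = -30/-2 = 15
v[1] = (43 - 3(15)) / -2 = -2/-2 = 1

1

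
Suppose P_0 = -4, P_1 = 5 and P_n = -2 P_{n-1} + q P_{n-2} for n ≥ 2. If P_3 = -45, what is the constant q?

P_2 = -10 - 4q
P_3 = 20 + 13q
So 20 + 13q = -45, giving q = -5.

-5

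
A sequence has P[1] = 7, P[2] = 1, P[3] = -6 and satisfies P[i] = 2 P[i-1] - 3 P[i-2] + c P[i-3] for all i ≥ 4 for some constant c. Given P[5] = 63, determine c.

P[4] = -15 + 7c
P[5] = -12 + 15c
So -12 + 15c = 63, giving c = 5.

5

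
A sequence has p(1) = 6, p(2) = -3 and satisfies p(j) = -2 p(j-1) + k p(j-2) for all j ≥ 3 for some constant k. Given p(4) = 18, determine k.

-2

p(3) = 6 + 6k
p(4) = -12 - 15k
So -12 - 15k = 18, giving k = -2.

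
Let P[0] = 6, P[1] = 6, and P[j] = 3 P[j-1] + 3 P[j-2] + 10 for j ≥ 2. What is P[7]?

35206

P[2] = 3*6 + 3*6 + 10 = 46
P[3] = 3*46 + 3*6 + 10 = 166
P[4] = 3*166 + 3*46 + 10 = 646
P[5] = 3*646 + 3*166 + 10 = 2446
P[6] = 3*2446 + 3*646 + 10 = 9286
P[7] = 3*9286 + 3*2446 + 10 = 35206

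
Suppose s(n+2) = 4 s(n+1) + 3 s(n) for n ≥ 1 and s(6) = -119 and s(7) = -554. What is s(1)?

Rearranging, s(n-2) = (s(n) - 4 s(n-1)) / 3.
s(5) = (-554 - 4·(-119)) / 3 = -78/3 = -26
s(4) = (-119 - 4·(-26)) / 3 = -15/3 = -5
s(3) = (-26 - 4·(-5)) / 3 = -6/3 = -2
s(2) = (-5 - 4·(-2)) / 3 = 3/3 = 1
s(1) = (-2 - 4·1) / 3 = -6/3 = -2

-2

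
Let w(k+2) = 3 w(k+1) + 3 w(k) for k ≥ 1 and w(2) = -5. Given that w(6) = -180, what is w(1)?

Let w(1) = y.
w(3) = -15 + 3y
w(4) = -60 + 9y
w(5) = -225 + 36y
w(6) = -855 + 135y
So -855 + 135y = -180, giving y = 5.

5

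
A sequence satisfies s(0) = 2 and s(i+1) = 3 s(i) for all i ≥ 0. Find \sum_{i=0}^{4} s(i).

242

s(1) = 3·2 = 6
s(2) = 3·6 = 18
s(3) = 3·18 = 54
s(4) = 3·54 = 162
Sum = 2 + 6 + 18 + 54 + 162 = 242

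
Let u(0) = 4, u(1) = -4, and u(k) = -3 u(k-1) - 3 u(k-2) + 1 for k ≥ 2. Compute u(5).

u(2) = -3·(-4) - 3·4 + 1 = 1
u(3) = -3·1 - 3·(-4) + 1 = 10
u(4) = -3·10 - 3·1 + 1 = -32
u(5) = -3·(-32) - 3·10 + 1 = 67

67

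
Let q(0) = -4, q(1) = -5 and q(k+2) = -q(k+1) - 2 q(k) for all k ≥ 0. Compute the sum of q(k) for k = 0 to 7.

q(2) = -(-5) - 2(-4) = 13
q(3) = -13 - 2(-5) = -3
q(4) = -(-3) - 2(13) = -23
q(5) = -(-23) - 2(-3) = 29
q(6) = -29 - 2(-23) = 17
q(7) = -17 - 2(29) = -75
Sum = (-4) + (-5) + 13 + (-3) + (-23) + 29 + 17 + (-75) = -51

-51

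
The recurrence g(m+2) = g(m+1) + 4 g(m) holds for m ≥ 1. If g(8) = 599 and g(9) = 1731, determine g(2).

Rearranging, g(m-2) = (g(m) - g(m-1)) / 4.
g(7) = (1731 - 599) / 4 = 1132/4 = 283
g(6) = (599 - 283) / 4 = 316/4 = 79
g(5) = (283 - 79) / 4 = 204/4 = 51
g(4) = (79 - 51) / 4 = 28/4 = 7
g(3) = (51 - 7) / 4 = 44/4 = 11
g(2) = (7 - 11) / 4 = -4/4 = -1

-1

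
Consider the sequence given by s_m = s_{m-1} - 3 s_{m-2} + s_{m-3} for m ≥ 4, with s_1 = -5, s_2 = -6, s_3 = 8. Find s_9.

s_4 = 8 - 3*(-6) + (-5) = 21
s_5 = 21 - 3*8 + (-6) = -9
s_6 = (-9) - 3*21 + 8 = -64
s_7 = (-64) - 3*(-9) + 21 = -16
s_8 = (-16) - 3*(-64) + (-9) = 167
s_9 = 167 - 3*(-16) + (-64) = 151

151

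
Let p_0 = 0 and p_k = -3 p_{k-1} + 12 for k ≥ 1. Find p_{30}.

-617673396283944

The fixed point is 12/(1 + 3) = 3, so p_k - 3 = -3(p_{k-1} - 3).
Hence p_k = -3·(-3)^k + 3.
p_{30} = -3·(-3)^{30} + 3 = -3·205891132094649 + 3 = -617673396283944.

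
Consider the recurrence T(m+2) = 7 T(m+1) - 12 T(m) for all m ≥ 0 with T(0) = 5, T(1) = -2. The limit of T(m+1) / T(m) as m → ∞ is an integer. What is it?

The characteristic equation is r^2 - 7r + 12 = 0, which factors as (r - 4)(r - 3) = 0.
So the roots are 4 and 3. Since |4| > |3| and the coefficient of 4^m is non-zero, the ratio tends to 4.

4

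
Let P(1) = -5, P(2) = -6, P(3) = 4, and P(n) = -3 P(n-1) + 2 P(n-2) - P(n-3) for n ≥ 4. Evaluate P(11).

P(4) = -3·4 + 2·(-6) - (-5) = -19
P(5) = -3·(-19) + 2·4 - (-6) = 71
P(6) = -3·71 + 2·(-19) - 4 = -255
P(7) = -3·(-255) + 2·71 - (-19) = 926
P(8) = -3·926 + 2·(-255) - 71 = -3359
P(9) = -3·(-3359) + 2·926 - (-255) = 12184
P(10) = -3·12184 + 2·(-3359) - 926 = -44196
P(11) = -3·(-44196) + 2·12184 - (-3359) = 160315

160315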